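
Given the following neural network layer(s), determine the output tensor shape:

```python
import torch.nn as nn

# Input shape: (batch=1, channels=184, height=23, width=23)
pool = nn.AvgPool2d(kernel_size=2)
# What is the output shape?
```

Input: (1, 184, 23, 23) -> Output: (1, 184, 11, 11)

Answer: (1, 184, 11, 11)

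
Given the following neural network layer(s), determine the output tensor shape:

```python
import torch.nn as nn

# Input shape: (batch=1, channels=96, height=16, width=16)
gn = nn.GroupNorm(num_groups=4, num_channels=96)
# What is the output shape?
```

Input: (1, 96, 16, 16) -> Output: (1, 96, 16, 16)

Answer: (1, 96, 16, 16)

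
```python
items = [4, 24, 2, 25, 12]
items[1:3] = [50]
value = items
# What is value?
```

Trace:
`items = [4, 24, 2, 25, 12]` → items = [4, 24, 2, 25, 12]
`items[1:3] = [50]` → items = [4, 50, 25, 12]
`value = items` → value = [4, 50, 25, 12]
So value = [4, 50, 25, 12]

Answer: [4, 50, 25, 12]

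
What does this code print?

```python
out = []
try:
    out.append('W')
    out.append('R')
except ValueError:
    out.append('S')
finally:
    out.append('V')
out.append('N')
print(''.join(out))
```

Execution trace: 'W' (try body) → 'R' (try body, no exception) → 'V' (finally) → 'N' (after the try/except). Output: WRVN

Answer: WRVN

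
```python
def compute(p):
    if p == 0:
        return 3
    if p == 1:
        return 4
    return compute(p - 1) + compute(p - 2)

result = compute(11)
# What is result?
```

Build up from base cases: compute(0)=3, compute(1)=4, compute(2)=7, compute(3)=11, compute(4)=18, compute(5)=29, compute(6)=47, ..., compute(11)=521

Answer: 521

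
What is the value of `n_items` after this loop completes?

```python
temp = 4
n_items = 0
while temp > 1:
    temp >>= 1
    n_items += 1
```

Count right shifts until 1
`n_items` takes the values: 0 → 1 → 2

Answer: 2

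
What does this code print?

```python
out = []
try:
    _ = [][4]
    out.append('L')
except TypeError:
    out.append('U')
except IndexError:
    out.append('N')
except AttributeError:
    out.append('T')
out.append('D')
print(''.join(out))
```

Execution trace: 'N' (except IndexError) → 'D' (after the try/except). Output: ND

Answer: ND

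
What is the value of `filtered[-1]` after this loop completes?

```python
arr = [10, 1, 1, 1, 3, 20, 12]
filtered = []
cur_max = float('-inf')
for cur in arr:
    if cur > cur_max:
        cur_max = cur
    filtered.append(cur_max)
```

Running max ends at 20
`filtered` takes the values: [] → [10] → [10, 10] → [10, 10, 10] → [10, 10, 10, 10] → [10, 10, 10, 10, 10] → [10, 10, 10, 10, 10, 20] → [10, 10, 10, 10, 10, 20, 20]
So `filtered[-1]` = 20

Answer: 20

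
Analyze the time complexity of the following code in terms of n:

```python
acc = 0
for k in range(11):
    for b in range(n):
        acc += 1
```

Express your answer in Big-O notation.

Each loop level contributes: 1 × n. Multiplying the contributions gives O(n).

Answer: O(n)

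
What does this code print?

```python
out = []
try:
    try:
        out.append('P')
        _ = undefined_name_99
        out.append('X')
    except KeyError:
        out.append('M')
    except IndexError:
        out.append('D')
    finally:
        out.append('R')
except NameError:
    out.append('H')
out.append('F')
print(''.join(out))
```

Execution trace: 'P' (try body) → 'R' (finally) → 'H' (outer except NameError) → 'F' (after the try/except). Output: PRHF

Answer: PRHF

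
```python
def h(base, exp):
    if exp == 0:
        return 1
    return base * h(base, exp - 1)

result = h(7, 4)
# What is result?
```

h(7, 4) = 7 * 7 * 7 * 7 = 2401

Answer: 2401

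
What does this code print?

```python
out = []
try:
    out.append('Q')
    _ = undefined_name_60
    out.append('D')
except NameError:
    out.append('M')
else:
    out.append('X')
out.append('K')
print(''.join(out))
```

Execution trace: 'Q' (try body) → 'M' (except NameError) → 'K' (after the try/except). Output: QMK

Answer: QMK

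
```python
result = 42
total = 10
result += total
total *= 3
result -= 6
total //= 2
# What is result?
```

Trace:
`result = 42` → result = 42
`total = 10` → total = 10
`result += total` → result = 52
`total *= 3` → total = 30
`result -= 6` → result = 46
`total //= 2` → total = 15
So result = 46

Answer: 46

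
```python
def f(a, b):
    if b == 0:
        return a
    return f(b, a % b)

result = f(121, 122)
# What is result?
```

f(121, 122) -> f(122, 121) -> f(121, 1) -> f(1, 0) -> 1

Answer: 1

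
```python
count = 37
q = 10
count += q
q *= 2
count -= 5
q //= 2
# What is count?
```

Trace:
`count = 37` → count = 37
`q = 10` → q = 10
`count += q` → count = 47
`q *= 2` → q = 20
`count -= 5` → count = 42
`q //= 2` → q = 10
So count = 42

Answer: 42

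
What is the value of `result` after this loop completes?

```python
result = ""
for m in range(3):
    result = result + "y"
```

Repeat 'y' 3 times
`result` takes the values: "" → "y" → "yy" → "yyy"

Answer: "yyy"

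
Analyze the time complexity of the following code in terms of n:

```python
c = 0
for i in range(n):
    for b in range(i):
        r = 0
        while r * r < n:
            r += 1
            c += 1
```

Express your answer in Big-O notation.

Each loop level contributes: n × n × √n. Multiplying the contributions gives O(n^2√n).

Answer: O(n^2√n)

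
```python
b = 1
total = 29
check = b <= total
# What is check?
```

Trace:
`b = 1` → b = 1
`total = 29` → total = 29
`check = b <= total` → check = True
So check = True

Answer: True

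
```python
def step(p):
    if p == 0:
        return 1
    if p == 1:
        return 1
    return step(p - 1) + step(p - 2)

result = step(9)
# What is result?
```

Build up from base cases: step(0)=1, step(1)=1, step(2)=2, step(3)=3, step(4)=5, step(5)=8, step(6)=13, ..., step(9)=55

Answer: 55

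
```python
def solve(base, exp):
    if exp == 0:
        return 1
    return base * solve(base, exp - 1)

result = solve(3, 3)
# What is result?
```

solve(3, 3) = 3 * 3 * 3 = 27

Answer: 27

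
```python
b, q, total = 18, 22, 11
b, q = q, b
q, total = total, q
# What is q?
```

Trace:
`b, q, total = 18, 22, 11` → b = 18; q = 22; total = 11
`b, q = q, b` → b = 22; q = 18
`q, total = total, q` → q = 11; total = 18
So q = 11

Answer: 11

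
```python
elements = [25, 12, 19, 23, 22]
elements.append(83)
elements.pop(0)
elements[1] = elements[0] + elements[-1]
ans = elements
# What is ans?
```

Trace:
`elements = [25, 12, 19, 23, 22]` → elements = [25, 12, 19, 23, 22]
`elements.append(83)` → elements = [25, 12, 19, 23, 22, 83]
`elements.pop(0)` → elements = [12, 19, 23, 22, 83]
`elements[1] = elements[0] + elements[-1]` → elements = [12, 95, 23, 22, 83]
`ans = elements` → ans = [12, 95, 23, 22, 83]
So ans = [12, 95, 23, 22, 83]

Answer: [12, 95, 23, 22, 83]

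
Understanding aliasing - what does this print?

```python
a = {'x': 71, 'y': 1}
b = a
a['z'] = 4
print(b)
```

Key concept: dict aliasing.
Step by step:
`a = {'x': 71, 'y': 1}` → a = {'x': 71, 'y': 1}
`b = a` → b = {'x': 71, 'y': 1} (same object as a)
`a['z'] = 4` → a = {'x': 71, 'y': 1, 'z': 4} (same object as b); b = {'x': 71, 'y': 1, 'z': 4} (same object as a)
`print(b)` → prints {'x': 71, 'y': 1, 'z': 4}

Answer: {'x': 71, 'y': 1, 'z': 4}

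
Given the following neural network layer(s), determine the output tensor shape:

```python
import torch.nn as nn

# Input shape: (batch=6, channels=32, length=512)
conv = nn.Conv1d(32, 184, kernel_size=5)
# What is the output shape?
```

Input: (6, 32, 512) -> Output: (6, 184, 508)

Answer: (6, 184, 508)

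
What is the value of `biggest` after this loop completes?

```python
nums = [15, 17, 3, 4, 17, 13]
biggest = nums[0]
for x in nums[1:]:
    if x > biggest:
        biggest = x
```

Maximum of [15, 17, 3, 4, 17, 13]
`biggest` takes the values: 15 → 17

Answer: 17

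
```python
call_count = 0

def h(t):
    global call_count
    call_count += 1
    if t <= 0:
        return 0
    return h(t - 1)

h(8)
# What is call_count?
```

Linear recursion stepping by 1: 9 calls from t=8 down to ≤0.

Answer: 9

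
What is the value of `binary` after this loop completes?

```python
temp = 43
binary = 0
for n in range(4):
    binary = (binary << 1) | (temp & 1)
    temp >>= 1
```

Reverse lowest 4 bits of 43
`binary` takes the values: 0 → 1 → 3 → 6 → 13

Answer: 13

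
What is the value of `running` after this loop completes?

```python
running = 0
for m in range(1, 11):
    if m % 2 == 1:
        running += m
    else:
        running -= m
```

Add odd, subtract even
`running` takes the values: 0 → 1 → -1 → 2 → -2 → 3 → -3 → 4 → -4 → 5 → -5

Answer: -5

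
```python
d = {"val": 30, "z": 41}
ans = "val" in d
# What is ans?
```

Trace:
`d = {"val": 30, "z": 41}` → d = {'val': 30, 'z': 41}
`ans = "val" in d` → ans = True
So ans = True

Answer: True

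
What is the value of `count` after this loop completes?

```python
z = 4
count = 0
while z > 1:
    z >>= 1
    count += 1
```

Count right shifts until 1
`count` takes the values: 0 → 1 → 2

Answer: 2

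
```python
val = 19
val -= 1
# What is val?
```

Trace:
`val = 19` → val = 19
`val -= 1` → val = 18
So val = 18

Answer: 18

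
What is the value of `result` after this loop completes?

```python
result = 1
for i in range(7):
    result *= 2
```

2^7 = 128
`result` takes the values: 1 → 2 → 4 → 8 → 16 → 32 → 64 → 128

Answer: 128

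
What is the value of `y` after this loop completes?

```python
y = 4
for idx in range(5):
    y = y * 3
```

Multiply by 3, 5 times: 4 * 3^5 = 972
`y` takes the values: 4 → 12 → 36 → 108 → 324 → 972

Answer: 972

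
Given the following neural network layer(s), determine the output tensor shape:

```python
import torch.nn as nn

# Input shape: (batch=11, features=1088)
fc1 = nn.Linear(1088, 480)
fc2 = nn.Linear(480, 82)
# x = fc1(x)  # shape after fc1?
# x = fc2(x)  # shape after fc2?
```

Input: (11, 1088) -> after fc1: (11, 480) -> Output: (11, 82)

Answer: (11, 82)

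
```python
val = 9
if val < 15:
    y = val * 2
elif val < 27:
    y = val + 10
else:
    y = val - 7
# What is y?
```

Trace:
`val = 9` → val = 9
`if val < 15: ...` → val < 15 is True → y = 18
So y = 18

Answer: 18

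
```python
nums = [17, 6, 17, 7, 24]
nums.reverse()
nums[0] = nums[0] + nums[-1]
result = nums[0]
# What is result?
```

Trace:
`nums = [17, 6, 17, 7, 24]` → nums = [17, 6, 17, 7, 24]
`nums.reverse()` → nums = [24, 7, 17, 6, 17]
`nums[0] = nums[0] + nums[-1]` → nums = [41, 7, 17, 6, 17]
`result = nums[0]` → result = 41
So result = 41

Answer: 41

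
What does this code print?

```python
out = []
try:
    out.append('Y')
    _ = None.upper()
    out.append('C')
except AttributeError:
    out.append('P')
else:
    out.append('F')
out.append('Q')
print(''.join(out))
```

Execution trace: 'Y' (try body) → 'P' (except AttributeError) → 'Q' (after the try/except). Output: YPQ

Answer: YPQ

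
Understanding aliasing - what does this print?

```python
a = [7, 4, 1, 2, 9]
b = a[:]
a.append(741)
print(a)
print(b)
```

Key concept: slice [:] creates copy.
Step by step:
`a = [7, 4, 1, 2, 9]` → a = [7, 4, 1, 2, 9]
`b = a[:]` → b = [7, 4, 1, 2, 9]
`a.append(741)` → a = [7, 4, 1, 2, 9, 741]
`print(a)` → prints [7, 4, 1, 2, 9, 741]
`print(b)` → prints [7, 4, 1, 2, 9]

Answer:
[7, 4, 1, 2, 9, 741]
[7, 4, 1, 2, 9]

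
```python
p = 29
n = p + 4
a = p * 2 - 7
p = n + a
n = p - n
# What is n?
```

Trace:
`p = 29` → p = 29
`n = p + 4` → n = 33
`a = p * 2 - 7` → a = 51
`p = n + a` → p = 84
`n = p - n` → n = 51
So n = 51

Answer: 51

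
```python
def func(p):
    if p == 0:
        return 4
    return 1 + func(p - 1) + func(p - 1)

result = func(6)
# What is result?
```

func(p) = 1 + 2·func(p-1), func(0)=4. Closed form: (4+1)·2^6 - 1 = 319.

Answer: 319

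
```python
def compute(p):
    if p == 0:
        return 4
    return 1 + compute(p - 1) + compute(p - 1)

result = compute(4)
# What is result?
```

compute(p) = 1 + 2·compute(p-1), compute(0)=4. Closed form: (4+1)·2^4 - 1 = 79.

Answer: 79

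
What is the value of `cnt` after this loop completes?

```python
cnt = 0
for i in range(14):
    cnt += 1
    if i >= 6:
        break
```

Loop breaks when i reaches 6, cnt is 7
`cnt` takes the values: 0 → 1 → 2 → 3 → 4 → 5 → 6 → 7

Answer: 7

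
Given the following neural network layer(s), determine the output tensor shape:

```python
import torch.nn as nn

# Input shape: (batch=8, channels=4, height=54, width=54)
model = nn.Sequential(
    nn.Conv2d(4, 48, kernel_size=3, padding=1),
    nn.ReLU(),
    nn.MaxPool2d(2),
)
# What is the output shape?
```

Input: (8, 4, 54, 54) -> after Conv2d: (8, 48, 54, 54) -> after ReLU: (8, 48, 54, 54) -> Output: (8, 48, 27, 27)

Answer: (8, 48, 27, 27)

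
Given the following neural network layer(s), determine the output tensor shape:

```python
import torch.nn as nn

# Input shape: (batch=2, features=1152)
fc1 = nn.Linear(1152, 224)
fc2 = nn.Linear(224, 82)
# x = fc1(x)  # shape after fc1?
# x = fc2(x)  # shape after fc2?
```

Input: (2, 1152) -> after fc1: (2, 224) -> Output: (2, 82)

Answer: (2, 82)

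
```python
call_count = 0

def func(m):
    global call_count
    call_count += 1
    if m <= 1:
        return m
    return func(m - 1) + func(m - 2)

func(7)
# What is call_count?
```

Calls(m) = 1 + Calls(m-1) + Calls(m-2); Calls(0)=Calls(1)=1. For m=7 this gives 41.

Answer: 41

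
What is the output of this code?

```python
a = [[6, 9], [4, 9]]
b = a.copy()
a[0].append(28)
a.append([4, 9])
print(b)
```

Key concept: shallow copy with nested lists.
Step by step:
`a = [[6, 9], [4, 9]]` → a = [[6, 9], [4, 9]]
`b = a.copy()` → b = [[6, 9], [4, 9]]
`a[0].append(28)` → a = [[6, 9, 28], [4, 9]]; b = [[6, 9, 28], [4, 9]]
`a.append([4, 9])` → a = [[6, 9, 28], [4, 9], [4, 9]]
`print(b)` → prints [[6, 9, 28], [4, 9]]

Answer: [[6, 9, 28], [4, 9]]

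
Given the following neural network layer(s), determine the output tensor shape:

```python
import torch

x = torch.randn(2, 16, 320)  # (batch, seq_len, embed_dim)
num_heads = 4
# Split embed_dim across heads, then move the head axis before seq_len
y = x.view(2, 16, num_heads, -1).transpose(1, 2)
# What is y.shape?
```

Input: (2, 16, 320) -> head_dim = 320 // 4 = 80; after view: (2, 16, 4, 80) -> after transpose(1, 2): (2, 4, 16, 80) -> Output: (2, 4, 16, 80)

Answer: (2, 4, 16, 80)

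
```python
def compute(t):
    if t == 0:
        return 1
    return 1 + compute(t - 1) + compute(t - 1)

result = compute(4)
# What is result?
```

compute(t) = 1 + 2·compute(t-1), compute(0)=1. Closed form: (1+1)·2^4 - 1 = 31.

Answer: 31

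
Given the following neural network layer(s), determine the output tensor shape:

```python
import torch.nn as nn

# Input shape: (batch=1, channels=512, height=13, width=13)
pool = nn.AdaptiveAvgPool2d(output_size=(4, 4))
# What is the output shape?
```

Input: (1, 512, 13, 13) -> Output: (1, 512, 4, 4)

Answer: (1, 512, 4, 4)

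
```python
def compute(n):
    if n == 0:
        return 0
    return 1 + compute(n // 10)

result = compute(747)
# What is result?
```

Count of digits of 747: 3

Answer: 3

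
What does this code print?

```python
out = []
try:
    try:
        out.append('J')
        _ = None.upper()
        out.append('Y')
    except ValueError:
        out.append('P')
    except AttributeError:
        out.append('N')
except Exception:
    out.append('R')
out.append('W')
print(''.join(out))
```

Execution trace: 'J' (inner try body) → 'N' (inner except AttributeError) → 'W' (after the try/except). Output: JNW

Answer: JNW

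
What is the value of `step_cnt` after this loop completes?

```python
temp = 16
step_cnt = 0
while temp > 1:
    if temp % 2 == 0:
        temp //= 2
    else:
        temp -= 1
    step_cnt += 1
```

Steps to reduce 16 to 1
`step_cnt` takes the values: 0 → 1 → 2 → 3 → 4

Answer: 4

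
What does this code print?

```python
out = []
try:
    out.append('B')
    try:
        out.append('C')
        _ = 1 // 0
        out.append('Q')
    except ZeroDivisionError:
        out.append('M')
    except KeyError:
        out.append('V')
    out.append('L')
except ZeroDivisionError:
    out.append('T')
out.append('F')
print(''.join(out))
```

Execution trace: 'B' (try body) → 'C' (inner try body) → 'M' (inner except ZeroDivisionError) → 'L' (try body, no exception) → 'F' (after the try/except). Output: BCMLF

Answer: BCMLF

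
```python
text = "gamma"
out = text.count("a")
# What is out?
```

Trace:
`text = "gamma"` → text = 'gamma'
`out = text.count("a")` → out = 2
So out = 2

Answer: 2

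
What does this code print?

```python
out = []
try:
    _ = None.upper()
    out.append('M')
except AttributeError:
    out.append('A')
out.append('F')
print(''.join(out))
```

Execution trace: 'A' (except AttributeError) → 'F' (after the try/except). Output: AF

Answer: AF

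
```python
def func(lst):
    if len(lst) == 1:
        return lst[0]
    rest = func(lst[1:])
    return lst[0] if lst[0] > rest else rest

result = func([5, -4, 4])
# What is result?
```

Recursive max over [5, -4, 4] = 5

Answer: 5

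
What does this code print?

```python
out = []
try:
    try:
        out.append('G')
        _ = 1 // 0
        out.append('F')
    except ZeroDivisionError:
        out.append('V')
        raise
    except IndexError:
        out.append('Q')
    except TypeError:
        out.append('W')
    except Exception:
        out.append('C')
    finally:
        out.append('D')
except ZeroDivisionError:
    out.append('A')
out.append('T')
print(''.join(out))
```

Execution trace: 'G' (inner try body) → 'V' (inner except ZeroDivisionError) → 'D' (inner finally) → 'A' (outer except ZeroDivisionError) → 'T' (after the try/except). Output: GVDAT

Answer: GVDAT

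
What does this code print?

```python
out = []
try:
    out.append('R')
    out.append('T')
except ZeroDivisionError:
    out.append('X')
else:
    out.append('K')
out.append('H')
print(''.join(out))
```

Execution trace: 'R' (try body) → 'T' (try body, no exception) → 'K' (else) → 'H' (after the try/except). Output: RTKH

Answer: RTKH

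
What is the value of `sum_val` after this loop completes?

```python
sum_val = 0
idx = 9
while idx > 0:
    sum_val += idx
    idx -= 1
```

Sum 9 down to 1
`sum_val` takes the values: 0 → 9 → 17 → 24 → 30 → 35 → 39 → 42 → 44 → 45

Answer: 45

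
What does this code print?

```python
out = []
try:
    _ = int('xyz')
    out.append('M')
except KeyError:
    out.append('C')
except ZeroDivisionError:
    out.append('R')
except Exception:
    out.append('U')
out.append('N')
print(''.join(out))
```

Execution trace: 'U' (except Exception) → 'N' (after the try/except). Output: UN

Answer: UN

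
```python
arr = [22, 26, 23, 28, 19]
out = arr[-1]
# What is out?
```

Trace:
`arr = [22, 26, 23, 28, 19]` → arr = [22, 26, 23, 28, 19]
`out = arr[-1]` → out = 19
So out = 19

Answer: 19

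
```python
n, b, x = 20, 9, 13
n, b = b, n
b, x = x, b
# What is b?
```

Trace:
`n, b, x = 20, 9, 13` → n = 20; b = 9; x = 13
`n, b = b, n` → n = 9; b = 20
`b, x = x, b` → b = 13; x = 20
So b = 13

Answer: 13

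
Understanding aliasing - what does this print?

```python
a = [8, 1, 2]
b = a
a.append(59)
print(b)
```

Key concept: basic list aliasing.
Step by step:
`a = [8, 1, 2]` → a = [8, 1, 2]
`b = a` → b = [8, 1, 2] (same object as a)
`a.append(59)` → a = [8, 1, 2, 59] (same object as b); b = [8, 1, 2, 59] (same object as a)
`print(b)` → prints [8, 1, 2, 59]

Answer: [8, 1, 2, 59]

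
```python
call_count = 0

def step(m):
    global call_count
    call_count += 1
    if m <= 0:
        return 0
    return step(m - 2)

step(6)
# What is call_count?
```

Linear recursion stepping by 2: 4 calls from m=6 down to ≤0.

Answer: 4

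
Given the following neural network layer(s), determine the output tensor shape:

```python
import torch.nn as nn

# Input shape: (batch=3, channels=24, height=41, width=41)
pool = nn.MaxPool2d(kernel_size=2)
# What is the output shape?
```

Input: (3, 24, 41, 41) -> Output: (3, 24, 20, 20)

Answer: (3, 24, 20, 20)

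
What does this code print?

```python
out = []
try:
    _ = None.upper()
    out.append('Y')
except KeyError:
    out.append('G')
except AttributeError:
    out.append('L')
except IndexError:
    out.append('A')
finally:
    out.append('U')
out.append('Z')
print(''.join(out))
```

Execution trace: 'L' (except AttributeError) → 'U' (finally) → 'Z' (after the try/except). Output: LUZ

Answer: LUZ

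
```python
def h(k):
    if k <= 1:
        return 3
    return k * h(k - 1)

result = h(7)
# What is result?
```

h(7) = 7 * 6 * 5 * 4 * 3 * 2 * 3 = 15120

Answer: 15120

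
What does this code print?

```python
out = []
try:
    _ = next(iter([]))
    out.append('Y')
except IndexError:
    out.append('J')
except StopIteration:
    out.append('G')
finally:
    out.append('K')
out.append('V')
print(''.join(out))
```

Execution trace: 'G' (except StopIteration) → 'K' (finally) → 'V' (after the try/except). Output: GKV

Answer: GKV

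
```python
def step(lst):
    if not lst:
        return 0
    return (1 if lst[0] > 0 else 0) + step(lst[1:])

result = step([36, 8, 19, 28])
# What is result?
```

Count of positive elements in [36, 8, 19, 28] = 4

Answer: 4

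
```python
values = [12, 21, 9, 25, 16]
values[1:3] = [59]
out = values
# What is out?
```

Trace:
`values = [12, 21, 9, 25, 16]` → values = [12, 21, 9, 25, 16]
`values[1:3] = [59]` → values = [12, 59, 25, 16]
`out = values` → out = [12, 59, 25, 16]
So out = [12, 59, 25, 16]

Answer: [12, 59, 25, 16]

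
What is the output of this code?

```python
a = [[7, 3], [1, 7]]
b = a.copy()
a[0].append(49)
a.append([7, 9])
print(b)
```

Key concept: shallow copy with nested lists.
Step by step:
`a = [[7, 3], [1, 7]]` → a = [[7, 3], [1, 7]]
`b = a.copy()` → b = [[7, 3], [1, 7]]
`a[0].append(49)` → a = [[7, 3, 49], [1, 7]]; b = [[7, 3, 49], [1, 7]]
`a.append([7, 9])` → a = [[7, 3, 49], [1, 7], [7, 9]]
`print(b)` → prints [[7, 3, 49], [1, 7]]

Answer: [[7, 3, 49], [1, 7]]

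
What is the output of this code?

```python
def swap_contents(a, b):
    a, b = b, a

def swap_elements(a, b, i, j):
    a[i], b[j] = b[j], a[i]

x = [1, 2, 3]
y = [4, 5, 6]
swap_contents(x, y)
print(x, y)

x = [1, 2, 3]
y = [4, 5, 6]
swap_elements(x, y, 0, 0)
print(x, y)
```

Key concept: parameter rebinding vs mutation.
Step by step:
`x = [1, 2, 3]` → x = [1, 2, 3]
`y = [4, 5, 6]` → y = [4, 5, 6]
`swap_contents(x, y)` → no visible change to tracked variables
`print(x, y)` → prints [1, 2, 3] [4, 5, 6]
`x = [1, 2, 3]` → x = [1, 2, 3]
`y = [4, 5, 6]` → y = [4, 5, 6]
`swap_elements(x, y, 0, 0)` → x = [4, 2, 3]; y = [1, 5, 6]
`print(x, y)` → prints [4, 2, 3] [1, 5, 6]

Answer:
[1, 2, 3] [4, 5, 6]
[4, 2, 3] [1, 5, 6]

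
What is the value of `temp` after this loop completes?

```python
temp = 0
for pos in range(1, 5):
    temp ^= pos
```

XOR of 1 to 4
`temp` takes the values: 0 → 1 → 3 → 0 → 4

Answer: 4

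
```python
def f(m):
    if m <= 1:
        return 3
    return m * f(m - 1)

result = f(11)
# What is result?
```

f(11) = 11 * 10 * 9 * 8 * 7 * 6 * 5 * 4 * 3 * 2 * 3 = 119750400

Answer: 119750400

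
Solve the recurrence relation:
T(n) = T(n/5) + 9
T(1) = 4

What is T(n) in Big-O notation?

Each step divides n by 5 and adds 9. After log_5(n) steps we reach T(1)=4. So T(n) = 9·log_5(n) + 4 = O(log n).

Answer: O(log n)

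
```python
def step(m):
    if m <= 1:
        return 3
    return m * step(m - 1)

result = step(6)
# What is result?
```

step(6) = 6 * 5 * 4 * 3 * 2 * 3 = 2160

Answer: 2160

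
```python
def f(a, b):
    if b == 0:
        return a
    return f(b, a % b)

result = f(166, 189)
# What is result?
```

f(166, 189) -> f(189, 166) -> f(166, 23) -> f(23, 5) -> f(5, 3) -> f(3, 2) -> f(2, 1) -> f(1, 0) -> 1

Answer: 1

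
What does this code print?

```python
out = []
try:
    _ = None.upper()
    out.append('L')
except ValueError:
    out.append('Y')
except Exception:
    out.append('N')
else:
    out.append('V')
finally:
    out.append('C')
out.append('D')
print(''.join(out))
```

Execution trace: 'N' (except Exception) → 'C' (finally) → 'D' (after the try/except). Output: NCD

Answer: NCD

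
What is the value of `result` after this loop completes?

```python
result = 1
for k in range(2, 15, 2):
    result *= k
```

Product of even numbers 2 to 14
`result` takes the values: 1 → 2 → 8 → 48 → 384 → 3840 → 46080 → 645120

Answer: 645120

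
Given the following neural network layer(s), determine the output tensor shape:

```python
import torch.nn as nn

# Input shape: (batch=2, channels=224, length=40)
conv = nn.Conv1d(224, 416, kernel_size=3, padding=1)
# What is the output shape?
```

Input: (2, 224, 40) -> Output: (2, 416, 40)

Answer: (2, 416, 40)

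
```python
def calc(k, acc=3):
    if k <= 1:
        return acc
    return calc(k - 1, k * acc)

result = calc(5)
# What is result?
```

Accumulator trace (n, acc): (5, 3) -> (4, 15) -> (3, 60) -> (2, 180) -> (1, 360) -> return 360

Answer: 360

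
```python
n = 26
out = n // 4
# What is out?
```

Trace:
`n = 26` → n = 26
`out = n // 4` → out = 6
So out = 6

Answer: 6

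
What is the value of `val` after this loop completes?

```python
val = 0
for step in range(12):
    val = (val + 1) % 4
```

Increment mod 4, 12 times = 0
`val` takes the values: 0 → 1 → 2 → 3 → 0 → 1 → 2 → 3 → 0 → 1 → 2 → 3 → 0

Answer: 0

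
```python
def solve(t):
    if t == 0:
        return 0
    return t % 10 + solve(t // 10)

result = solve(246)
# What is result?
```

Sum of digits of 246: 6 + 4 + 2 = 12

Answer: 12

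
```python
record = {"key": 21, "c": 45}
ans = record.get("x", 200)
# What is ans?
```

Trace:
`record = {"key": 21, "c": 45}` → record = {'key': 21, 'c': 45}
`ans = record.get("x", 200)` → ans = 200
So ans = 200

Answer: 200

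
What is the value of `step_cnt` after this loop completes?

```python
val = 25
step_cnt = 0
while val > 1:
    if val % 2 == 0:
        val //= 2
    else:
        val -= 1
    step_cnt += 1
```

Steps to reduce 25 to 1
`step_cnt` takes the values: 0 → 1 → 2 → 3 → 4 → 5 → 6

Answer: 6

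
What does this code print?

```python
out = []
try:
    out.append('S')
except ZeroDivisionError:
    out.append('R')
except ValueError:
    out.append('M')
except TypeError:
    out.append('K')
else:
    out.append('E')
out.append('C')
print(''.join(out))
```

Execution trace: 'S' (try body, no exception) → 'E' (else) → 'C' (after the try/except). Output: SEC

Answer: SEC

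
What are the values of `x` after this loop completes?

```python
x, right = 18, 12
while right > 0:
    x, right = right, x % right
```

GCD of 18 and 12
`x` takes the values: 18 → 12 → 6

Answer: 6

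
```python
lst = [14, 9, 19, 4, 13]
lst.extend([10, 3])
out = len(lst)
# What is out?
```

Trace:
`lst = [14, 9, 19, 4, 13]` → lst = [14, 9, 19, 4, 13]
`lst.extend([10, 3])` → lst = [14, 9, 19, 4, 13, 10, 3]
`out = len(lst)` → out = 7
So out = 7

Answer: 7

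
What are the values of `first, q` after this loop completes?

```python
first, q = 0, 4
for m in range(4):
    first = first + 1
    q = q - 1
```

first goes 0→4, q goes 4→0
`first, q` takes the values: (0, 4) → (1, 4) → (1, 3) → (2, 3) → (2, 2) → (3, 2) → (3, 1) → (4, 1) → (4, 0)

Answer: 4, 0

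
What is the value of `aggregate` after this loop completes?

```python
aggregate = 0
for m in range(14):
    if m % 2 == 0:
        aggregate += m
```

Sum of even numbers 0 to 13
`aggregate` takes the values: 0 → 2 → 6 → 12 → 20 → 30 → 42

Answer: 42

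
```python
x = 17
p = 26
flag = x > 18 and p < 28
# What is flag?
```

Trace:
`x = 17` → x = 17
`p = 26` → p = 26
`flag = x > 18 and p < 28` → flag = False
So flag = False

Answer: False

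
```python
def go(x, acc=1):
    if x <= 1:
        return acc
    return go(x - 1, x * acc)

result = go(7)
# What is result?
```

Accumulator trace (n, acc): (7, 1) -> (6, 7) -> (5, 42) -> (4, 210) -> (3, 840) -> (2, 2520) -> (1, 5040) -> return 5040

Answer: 5040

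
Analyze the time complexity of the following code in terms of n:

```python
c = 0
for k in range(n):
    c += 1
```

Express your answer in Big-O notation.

Each loop level contributes: n. Multiplying the contributions gives O(n).

Answer: O(n)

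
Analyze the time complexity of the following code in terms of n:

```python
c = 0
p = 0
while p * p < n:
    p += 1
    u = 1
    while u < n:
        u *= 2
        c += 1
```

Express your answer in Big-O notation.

Each loop level contributes: √n × log n. Multiplying the contributions gives O(√n log n).

Answer: O(√n log n)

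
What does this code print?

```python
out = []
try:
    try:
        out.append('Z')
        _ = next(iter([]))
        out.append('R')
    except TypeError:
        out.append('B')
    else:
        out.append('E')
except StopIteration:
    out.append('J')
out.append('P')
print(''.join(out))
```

Execution trace: 'Z' (try body) → 'J' (outer except StopIteration) → 'P' (after the try/except). Output: ZJP

Answer: ZJP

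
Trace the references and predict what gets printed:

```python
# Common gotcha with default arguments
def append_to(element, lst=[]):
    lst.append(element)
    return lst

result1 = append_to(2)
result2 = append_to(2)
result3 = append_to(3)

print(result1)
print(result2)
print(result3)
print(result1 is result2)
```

Key concept: mutable default argument gotcha.
Step by step:
`result1 = append_to(2)` → result1 = [2]
`result2 = append_to(2)` → result1 = [2, 2] (same object as result2); result2 = [2, 2] (same object as result1)
`result3 = append_to(3)` → result1 = [2, 2, 3] (same object as result2, result3); result2 = [2, 2, 3] (same object as result1, result3); result3 = [2, 2, 3] (same object as result1, result2)
`print(result1)` → prints [2, 2, 3]
`print(result2)` → prints [2, 2, 3]
`print(result3)` → prints [2, 2, 3]
`print(result1 is result2)` → prints True

Answer:
[2, 2, 3]
[2, 2, 3]
[2, 2, 3]
True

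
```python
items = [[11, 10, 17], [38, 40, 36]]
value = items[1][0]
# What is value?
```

Trace:
`items = [[11, 10, 17], [38, 40, 36]]` → items = [[11, 10, 17], [38, 40, 36]]
`value = items[1][0]` → value = 38
So value = 38

Answer: 38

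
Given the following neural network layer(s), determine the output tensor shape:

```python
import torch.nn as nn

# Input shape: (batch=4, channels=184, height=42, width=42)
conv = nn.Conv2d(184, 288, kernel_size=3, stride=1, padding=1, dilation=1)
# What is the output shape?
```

Input: (4, 184, 42, 42) -> Output: (4, 288, 42, 42)

Answer: (4, 288, 42, 42)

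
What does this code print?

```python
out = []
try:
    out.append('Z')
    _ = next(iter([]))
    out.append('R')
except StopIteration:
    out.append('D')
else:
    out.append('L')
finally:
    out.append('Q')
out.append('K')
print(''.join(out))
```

Execution trace: 'Z' (try body) → 'D' (except StopIteration) → 'Q' (finally) → 'K' (after the try/except). Output: ZDQK

Answer: ZDQK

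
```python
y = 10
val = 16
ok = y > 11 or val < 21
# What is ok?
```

Trace:
`y = 10` → y = 10
`val = 16` → val = 16
`ok = y > 11 or val < 21` → ok = True
So ok = True

Answer: True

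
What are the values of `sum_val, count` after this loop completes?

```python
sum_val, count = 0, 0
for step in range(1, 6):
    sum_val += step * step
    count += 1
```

Sum of squares and count
`sum_val, count` takes the values: (0, 0) → (1, 0) → (1, 1) → (5, 1) → (5, 2) → (14, 2) → (14, 3) → (30, 3) → (30, 4) → (55, 4) → (55, 5)

Answer: 55, 5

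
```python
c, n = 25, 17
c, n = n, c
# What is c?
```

Trace:
`c, n = 25, 17` → c = 25; n = 17
`c, n = n, c` → c = 17; n = 25
So c = 17

Answer: 17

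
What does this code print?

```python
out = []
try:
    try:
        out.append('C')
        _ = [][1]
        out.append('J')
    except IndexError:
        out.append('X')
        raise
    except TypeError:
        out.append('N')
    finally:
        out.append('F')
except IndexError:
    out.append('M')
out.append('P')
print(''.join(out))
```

Execution trace: 'C' (inner try body) → 'X' (inner except IndexError) → 'F' (inner finally) → 'M' (outer except IndexError) → 'P' (after the try/except). Output: CXFMP

Answer: CXFMP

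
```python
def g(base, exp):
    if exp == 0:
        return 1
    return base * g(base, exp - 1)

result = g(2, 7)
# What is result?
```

g(2, 7) = 2 * 2 * 2 * 2 * 2 * 2 * 2 = 128

Answer: 128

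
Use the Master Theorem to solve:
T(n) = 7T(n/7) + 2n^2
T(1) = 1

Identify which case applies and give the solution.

a=7, b=7, f(n)=2n^2. log_7(7) = 1. Since c=2 > 1 and the regularity condition holds (7(n/7)^2 = (7/7^2)n^2 with 7/7^2 < 1), Case 3 applies: T(n) = Θ(f(n)) = O(n^2).

Answer: O(n^2) - Case 3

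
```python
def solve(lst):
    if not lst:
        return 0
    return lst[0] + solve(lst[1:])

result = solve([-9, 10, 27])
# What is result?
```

(-9) + 10 + 27 + 0 = 28

Answer: 28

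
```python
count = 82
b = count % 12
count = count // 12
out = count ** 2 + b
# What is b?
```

Trace:
`count = 82` → count = 82
`b = count % 12` → b = 10
`count = count // 12` → count = 6
`out = count ** 2 + b` → out = 46
So b = 10

Answer: 10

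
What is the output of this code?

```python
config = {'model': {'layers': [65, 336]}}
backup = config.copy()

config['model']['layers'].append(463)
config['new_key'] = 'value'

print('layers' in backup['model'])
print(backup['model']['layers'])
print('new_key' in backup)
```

Key concept: shallow copy gotcha with nested dict.
Step by step:
`config = {'model': {'layers': [65, 336]}}` → config = {'model': {'layers': [65, 336]}}
`backup = config.copy()` → backup = {'model': {'layers': [65, 336]}}
`config['model']['layers'].append(463)` → config = {'model': {'layers': [65, 336, 463]}}; backup = {'model': {'layers': [65, 336, 463]}}
`config['new_key'] = 'value'` → config = {'model': {'layers': [65, 336, 463]}, 'new_key': 'value'}
`print('layers' in backup['model'])` → prints True
`print(backup['model']['layers'])` → prints [65, 336, 463]
`print('new_key' in backup)` → prints False

Answer:
True
[65, 336, 463]
False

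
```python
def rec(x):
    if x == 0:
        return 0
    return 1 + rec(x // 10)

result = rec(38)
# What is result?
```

Count of digits of 38: 2

Answer: 2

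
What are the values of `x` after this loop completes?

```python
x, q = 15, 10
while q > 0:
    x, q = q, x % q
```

GCD of 15 and 10
`x` takes the values: 15 → 10 → 5

Answer: 5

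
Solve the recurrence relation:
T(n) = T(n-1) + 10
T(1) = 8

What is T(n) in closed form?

Unrolling: T(n) = T(1) + 10·(n-1) = 8 + 10(n-1) = 10n - 2.

Answer: T(n) = 10n - 2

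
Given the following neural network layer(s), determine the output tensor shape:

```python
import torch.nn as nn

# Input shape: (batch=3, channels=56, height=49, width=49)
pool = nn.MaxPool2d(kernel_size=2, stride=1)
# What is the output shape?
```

Input: (3, 56, 49, 49) -> Output: (3, 56, 48, 48)

Answer: (3, 56, 48, 48)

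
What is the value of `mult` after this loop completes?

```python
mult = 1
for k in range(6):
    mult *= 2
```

2^6 = 64
`mult` takes the values: 1 → 2 → 4 → 8 → 16 → 32 → 64

Answer: 64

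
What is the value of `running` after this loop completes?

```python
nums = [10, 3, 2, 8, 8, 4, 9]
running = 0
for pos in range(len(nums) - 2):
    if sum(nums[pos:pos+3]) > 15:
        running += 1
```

Count windows with sum > 15
`running` takes the values: 0 → 1 → 2 → 3

Answer: 3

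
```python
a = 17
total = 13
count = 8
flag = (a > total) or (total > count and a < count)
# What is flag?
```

Trace:
`a = 17` → a = 17
`total = 13` → total = 13
`count = 8` → count = 8
`flag = (a > total) or (total > count and a < count)` → flag = True
So flag = True

Answer: True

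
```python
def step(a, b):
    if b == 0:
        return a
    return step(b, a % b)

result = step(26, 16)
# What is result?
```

step(26, 16) -> step(16, 10) -> step(10, 6) -> step(6, 4) -> step(4, 2) -> step(2, 0) -> 2

Answer: 2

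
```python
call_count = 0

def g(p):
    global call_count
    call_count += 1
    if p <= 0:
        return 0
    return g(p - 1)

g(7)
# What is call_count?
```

Linear recursion stepping by 1: 8 calls from p=7 down to ≤0.

Answer: 8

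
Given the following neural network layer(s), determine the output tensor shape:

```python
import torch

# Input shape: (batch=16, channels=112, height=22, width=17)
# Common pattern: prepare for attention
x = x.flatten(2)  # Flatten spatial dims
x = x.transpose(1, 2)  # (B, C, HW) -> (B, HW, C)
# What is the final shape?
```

Input: (16, 112, 22, 17) -> after flatten(2): (16, 112, 374) -> Output: (16, 374, 112)

Answer: (16, 374, 112)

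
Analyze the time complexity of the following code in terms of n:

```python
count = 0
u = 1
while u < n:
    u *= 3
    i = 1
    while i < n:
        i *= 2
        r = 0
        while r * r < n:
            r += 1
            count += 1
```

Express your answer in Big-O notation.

Each loop level contributes: log n × log n × √n. Multiplying the contributions gives O(√n log² n).

Answer: O(√n log² n)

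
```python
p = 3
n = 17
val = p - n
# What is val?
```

Trace:
`p = 3` → p = 3
`n = 17` → n = 17
`val = p - n` → val = -14
So val = -14

Answer: -14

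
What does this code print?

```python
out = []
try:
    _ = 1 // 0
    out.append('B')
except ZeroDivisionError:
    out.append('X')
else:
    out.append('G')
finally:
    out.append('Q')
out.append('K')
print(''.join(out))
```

Execution trace: 'X' (except ZeroDivisionError) → 'Q' (finally) → 'K' (after the try/except). Output: XQK

Answer: XQK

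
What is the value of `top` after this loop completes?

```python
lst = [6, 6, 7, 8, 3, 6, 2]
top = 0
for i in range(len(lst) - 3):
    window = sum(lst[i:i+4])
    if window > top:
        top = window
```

Max sum of 4-element window in [6, 6, 7, 8, 3, 6, 2]
`top` takes the values: 0 → 27

Answer: 27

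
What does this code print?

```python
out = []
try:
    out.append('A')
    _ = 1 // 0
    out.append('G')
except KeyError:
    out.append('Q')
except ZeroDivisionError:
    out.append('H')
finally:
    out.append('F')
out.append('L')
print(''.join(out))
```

Execution trace: 'A' (try body) → 'H' (except ZeroDivisionError) → 'F' (finally) → 'L' (after the try/except). Output: AHFL

Answer: AHFL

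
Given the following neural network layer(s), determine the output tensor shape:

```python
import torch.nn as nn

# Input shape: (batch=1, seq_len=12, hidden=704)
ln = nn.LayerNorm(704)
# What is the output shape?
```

Input: (1, 12, 704) -> Output: (1, 12, 704)

Answer: (1, 12, 704)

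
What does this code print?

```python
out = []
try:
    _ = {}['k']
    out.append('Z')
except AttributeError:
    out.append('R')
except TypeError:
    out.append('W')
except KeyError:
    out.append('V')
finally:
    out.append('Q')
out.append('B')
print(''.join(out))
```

Execution trace: 'V' (except KeyError) → 'Q' (finally) → 'B' (after the try/except). Output: VQB

Answer: VQB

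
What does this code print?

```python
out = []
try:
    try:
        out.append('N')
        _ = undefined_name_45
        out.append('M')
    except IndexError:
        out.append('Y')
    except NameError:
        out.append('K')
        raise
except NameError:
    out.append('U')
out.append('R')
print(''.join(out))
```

Execution trace: 'N' (inner try body) → 'K' (inner except NameError) → 'U' (outer except NameError) → 'R' (after the try/except). Output: NKUR

Answer: NKUR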